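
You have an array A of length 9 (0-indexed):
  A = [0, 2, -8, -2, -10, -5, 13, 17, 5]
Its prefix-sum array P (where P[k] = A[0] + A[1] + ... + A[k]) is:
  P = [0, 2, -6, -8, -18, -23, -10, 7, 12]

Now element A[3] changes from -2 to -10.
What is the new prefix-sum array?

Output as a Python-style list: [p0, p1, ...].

Answer: [0, 2, -6, -16, -26, -31, -18, -1, 4]

Derivation:
Change: A[3] -2 -> -10, delta = -8
P[k] for k < 3: unchanged (A[3] not included)
P[k] for k >= 3: shift by delta = -8
  P[0] = 0 + 0 = 0
  P[1] = 2 + 0 = 2
  P[2] = -6 + 0 = -6
  P[3] = -8 + -8 = -16
  P[4] = -18 + -8 = -26
  P[5] = -23 + -8 = -31
  P[6] = -10 + -8 = -18
  P[7] = 7 + -8 = -1
  P[8] = 12 + -8 = 4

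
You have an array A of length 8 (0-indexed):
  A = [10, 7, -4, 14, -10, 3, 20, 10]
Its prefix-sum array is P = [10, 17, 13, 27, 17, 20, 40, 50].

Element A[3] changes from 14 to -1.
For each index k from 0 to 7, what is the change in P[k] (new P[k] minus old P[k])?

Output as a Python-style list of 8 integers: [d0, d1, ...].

Answer: [0, 0, 0, -15, -15, -15, -15, -15]

Derivation:
Element change: A[3] 14 -> -1, delta = -15
For k < 3: P[k] unchanged, delta_P[k] = 0
For k >= 3: P[k] shifts by exactly -15
Delta array: [0, 0, 0, -15, -15, -15, -15, -15]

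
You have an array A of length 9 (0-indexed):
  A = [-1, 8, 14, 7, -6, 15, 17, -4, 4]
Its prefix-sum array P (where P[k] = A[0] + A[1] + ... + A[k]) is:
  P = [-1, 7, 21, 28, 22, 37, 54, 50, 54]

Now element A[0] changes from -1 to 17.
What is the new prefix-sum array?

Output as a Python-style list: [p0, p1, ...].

Answer: [17, 25, 39, 46, 40, 55, 72, 68, 72]

Derivation:
Change: A[0] -1 -> 17, delta = 18
P[k] for k < 0: unchanged (A[0] not included)
P[k] for k >= 0: shift by delta = 18
  P[0] = -1 + 18 = 17
  P[1] = 7 + 18 = 25
  P[2] = 21 + 18 = 39
  P[3] = 28 + 18 = 46
  P[4] = 22 + 18 = 40
  P[5] = 37 + 18 = 55
  P[6] = 54 + 18 = 72
  P[7] = 50 + 18 = 68
  P[8] = 54 + 18 = 72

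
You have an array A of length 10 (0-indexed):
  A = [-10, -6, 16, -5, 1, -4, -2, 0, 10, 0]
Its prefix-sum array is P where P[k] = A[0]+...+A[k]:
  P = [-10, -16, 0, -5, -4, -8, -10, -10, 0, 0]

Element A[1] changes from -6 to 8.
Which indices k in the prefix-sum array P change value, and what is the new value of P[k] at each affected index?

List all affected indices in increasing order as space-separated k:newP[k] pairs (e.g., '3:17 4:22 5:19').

Answer: 1:-2 2:14 3:9 4:10 5:6 6:4 7:4 8:14 9:14

Derivation:
P[k] = A[0] + ... + A[k]
P[k] includes A[1] iff k >= 1
Affected indices: 1, 2, ..., 9; delta = 14
  P[1]: -16 + 14 = -2
  P[2]: 0 + 14 = 14
  P[3]: -5 + 14 = 9
  P[4]: -4 + 14 = 10
  P[5]: -8 + 14 = 6
  P[6]: -10 + 14 = 4
  P[7]: -10 + 14 = 4
  P[8]: 0 + 14 = 14
  P[9]: 0 + 14 = 14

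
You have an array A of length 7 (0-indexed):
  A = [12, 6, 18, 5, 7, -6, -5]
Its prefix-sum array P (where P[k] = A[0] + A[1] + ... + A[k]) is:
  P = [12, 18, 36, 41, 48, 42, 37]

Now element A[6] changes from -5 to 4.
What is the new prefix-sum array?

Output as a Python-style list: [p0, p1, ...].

Answer: [12, 18, 36, 41, 48, 42, 46]

Derivation:
Change: A[6] -5 -> 4, delta = 9
P[k] for k < 6: unchanged (A[6] not included)
P[k] for k >= 6: shift by delta = 9
  P[0] = 12 + 0 = 12
  P[1] = 18 + 0 = 18
  P[2] = 36 + 0 = 36
  P[3] = 41 + 0 = 41
  P[4] = 48 + 0 = 48
  P[5] = 42 + 0 = 42
  P[6] = 37 + 9 = 46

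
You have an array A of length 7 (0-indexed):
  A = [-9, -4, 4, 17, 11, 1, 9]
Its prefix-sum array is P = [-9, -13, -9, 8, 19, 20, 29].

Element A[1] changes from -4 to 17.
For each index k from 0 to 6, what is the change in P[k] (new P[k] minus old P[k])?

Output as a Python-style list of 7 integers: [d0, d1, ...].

Element change: A[1] -4 -> 17, delta = 21
For k < 1: P[k] unchanged, delta_P[k] = 0
For k >= 1: P[k] shifts by exactly 21
Delta array: [0, 21, 21, 21, 21, 21, 21]

Answer: [0, 21, 21, 21, 21, 21, 21]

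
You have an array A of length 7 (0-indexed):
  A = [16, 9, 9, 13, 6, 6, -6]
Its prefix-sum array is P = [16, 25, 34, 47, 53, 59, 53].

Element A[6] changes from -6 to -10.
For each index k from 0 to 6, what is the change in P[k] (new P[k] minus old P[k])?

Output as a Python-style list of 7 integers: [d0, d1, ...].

Element change: A[6] -6 -> -10, delta = -4
For k < 6: P[k] unchanged, delta_P[k] = 0
For k >= 6: P[k] shifts by exactly -4
Delta array: [0, 0, 0, 0, 0, 0, -4]

Answer: [0, 0, 0, 0, 0, 0, -4]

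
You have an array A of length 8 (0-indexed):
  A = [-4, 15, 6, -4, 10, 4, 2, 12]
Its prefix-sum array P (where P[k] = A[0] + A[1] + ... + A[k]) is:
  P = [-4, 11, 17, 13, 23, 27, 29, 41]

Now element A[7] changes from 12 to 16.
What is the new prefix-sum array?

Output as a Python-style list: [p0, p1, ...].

Change: A[7] 12 -> 16, delta = 4
P[k] for k < 7: unchanged (A[7] not included)
P[k] for k >= 7: shift by delta = 4
  P[0] = -4 + 0 = -4
  P[1] = 11 + 0 = 11
  P[2] = 17 + 0 = 17
  P[3] = 13 + 0 = 13
  P[4] = 23 + 0 = 23
  P[5] = 27 + 0 = 27
  P[6] = 29 + 0 = 29
  P[7] = 41 + 4 = 45

Answer: [-4, 11, 17, 13, 23, 27, 29, 45]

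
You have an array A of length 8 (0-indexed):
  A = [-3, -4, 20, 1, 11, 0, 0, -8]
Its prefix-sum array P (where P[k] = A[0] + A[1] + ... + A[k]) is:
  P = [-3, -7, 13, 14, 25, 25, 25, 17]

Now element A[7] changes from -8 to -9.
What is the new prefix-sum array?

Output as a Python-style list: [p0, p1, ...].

Change: A[7] -8 -> -9, delta = -1
P[k] for k < 7: unchanged (A[7] not included)
P[k] for k >= 7: shift by delta = -1
  P[0] = -3 + 0 = -3
  P[1] = -7 + 0 = -7
  P[2] = 13 + 0 = 13
  P[3] = 14 + 0 = 14
  P[4] = 25 + 0 = 25
  P[5] = 25 + 0 = 25
  P[6] = 25 + 0 = 25
  P[7] = 17 + -1 = 16

Answer: [-3, -7, 13, 14, 25, 25, 25, 16]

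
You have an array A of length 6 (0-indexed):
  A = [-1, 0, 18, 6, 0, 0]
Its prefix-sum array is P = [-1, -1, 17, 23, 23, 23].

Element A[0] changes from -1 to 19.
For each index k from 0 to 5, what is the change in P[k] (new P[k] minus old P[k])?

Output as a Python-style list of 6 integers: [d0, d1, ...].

Element change: A[0] -1 -> 19, delta = 20
For k < 0: P[k] unchanged, delta_P[k] = 0
For k >= 0: P[k] shifts by exactly 20
Delta array: [20, 20, 20, 20, 20, 20]

Answer: [20, 20, 20, 20, 20, 20]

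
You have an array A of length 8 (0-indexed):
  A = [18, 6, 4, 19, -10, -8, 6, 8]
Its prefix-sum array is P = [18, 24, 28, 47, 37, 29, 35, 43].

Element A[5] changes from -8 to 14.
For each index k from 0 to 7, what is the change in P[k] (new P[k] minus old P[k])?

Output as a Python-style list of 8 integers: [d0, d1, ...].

Answer: [0, 0, 0, 0, 0, 22, 22, 22]

Derivation:
Element change: A[5] -8 -> 14, delta = 22
For k < 5: P[k] unchanged, delta_P[k] = 0
For k >= 5: P[k] shifts by exactly 22
Delta array: [0, 0, 0, 0, 0, 22, 22, 22]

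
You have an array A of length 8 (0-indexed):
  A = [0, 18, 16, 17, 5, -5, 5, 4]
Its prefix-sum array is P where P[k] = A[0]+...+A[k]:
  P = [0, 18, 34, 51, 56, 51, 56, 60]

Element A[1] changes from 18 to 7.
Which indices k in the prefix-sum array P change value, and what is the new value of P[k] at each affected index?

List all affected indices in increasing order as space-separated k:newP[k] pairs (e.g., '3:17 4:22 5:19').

Answer: 1:7 2:23 3:40 4:45 5:40 6:45 7:49

Derivation:
P[k] = A[0] + ... + A[k]
P[k] includes A[1] iff k >= 1
Affected indices: 1, 2, ..., 7; delta = -11
  P[1]: 18 + -11 = 7
  P[2]: 34 + -11 = 23
  P[3]: 51 + -11 = 40
  P[4]: 56 + -11 = 45
  P[5]: 51 + -11 = 40
  P[6]: 56 + -11 = 45
  P[7]: 60 + -11 = 49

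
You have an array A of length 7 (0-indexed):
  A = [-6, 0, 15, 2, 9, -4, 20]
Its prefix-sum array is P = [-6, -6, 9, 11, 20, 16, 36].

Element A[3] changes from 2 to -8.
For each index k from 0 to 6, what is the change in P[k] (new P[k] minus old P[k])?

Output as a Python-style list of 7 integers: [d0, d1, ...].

Answer: [0, 0, 0, -10, -10, -10, -10]

Derivation:
Element change: A[3] 2 -> -8, delta = -10
For k < 3: P[k] unchanged, delta_P[k] = 0
For k >= 3: P[k] shifts by exactly -10
Delta array: [0, 0, 0, -10, -10, -10, -10]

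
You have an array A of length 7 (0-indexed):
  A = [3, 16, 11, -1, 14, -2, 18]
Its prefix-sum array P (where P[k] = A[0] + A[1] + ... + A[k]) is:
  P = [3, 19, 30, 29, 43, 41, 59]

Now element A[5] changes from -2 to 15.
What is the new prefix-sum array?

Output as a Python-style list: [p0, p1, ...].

Change: A[5] -2 -> 15, delta = 17
P[k] for k < 5: unchanged (A[5] not included)
P[k] for k >= 5: shift by delta = 17
  P[0] = 3 + 0 = 3
  P[1] = 19 + 0 = 19
  P[2] = 30 + 0 = 30
  P[3] = 29 + 0 = 29
  P[4] = 43 + 0 = 43
  P[5] = 41 + 17 = 58
  P[6] = 59 + 17 = 76

Answer: [3, 19, 30, 29, 43, 58, 76]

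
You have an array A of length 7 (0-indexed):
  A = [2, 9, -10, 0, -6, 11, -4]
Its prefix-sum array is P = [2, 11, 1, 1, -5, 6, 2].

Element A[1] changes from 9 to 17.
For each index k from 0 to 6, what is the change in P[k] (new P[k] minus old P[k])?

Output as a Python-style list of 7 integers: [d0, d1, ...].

Answer: [0, 8, 8, 8, 8, 8, 8]

Derivation:
Element change: A[1] 9 -> 17, delta = 8
For k < 1: P[k] unchanged, delta_P[k] = 0
For k >= 1: P[k] shifts by exactly 8
Delta array: [0, 8, 8, 8, 8, 8, 8]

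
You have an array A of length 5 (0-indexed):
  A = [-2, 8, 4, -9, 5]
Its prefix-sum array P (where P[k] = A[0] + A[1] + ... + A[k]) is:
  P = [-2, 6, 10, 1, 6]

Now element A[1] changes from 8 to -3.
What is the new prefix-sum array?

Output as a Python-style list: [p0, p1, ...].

Change: A[1] 8 -> -3, delta = -11
P[k] for k < 1: unchanged (A[1] not included)
P[k] for k >= 1: shift by delta = -11
  P[0] = -2 + 0 = -2
  P[1] = 6 + -11 = -5
  P[2] = 10 + -11 = -1
  P[3] = 1 + -11 = -10
  P[4] = 6 + -11 = -5

Answer: [-2, -5, -1, -10, -5]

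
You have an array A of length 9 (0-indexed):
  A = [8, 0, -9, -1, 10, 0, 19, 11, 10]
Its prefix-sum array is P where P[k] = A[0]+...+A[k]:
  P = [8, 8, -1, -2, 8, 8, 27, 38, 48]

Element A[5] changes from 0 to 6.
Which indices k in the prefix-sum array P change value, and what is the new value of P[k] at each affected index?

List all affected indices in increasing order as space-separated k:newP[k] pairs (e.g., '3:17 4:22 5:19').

P[k] = A[0] + ... + A[k]
P[k] includes A[5] iff k >= 5
Affected indices: 5, 6, ..., 8; delta = 6
  P[5]: 8 + 6 = 14
  P[6]: 27 + 6 = 33
  P[7]: 38 + 6 = 44
  P[8]: 48 + 6 = 54

Answer: 5:14 6:33 7:44 8:54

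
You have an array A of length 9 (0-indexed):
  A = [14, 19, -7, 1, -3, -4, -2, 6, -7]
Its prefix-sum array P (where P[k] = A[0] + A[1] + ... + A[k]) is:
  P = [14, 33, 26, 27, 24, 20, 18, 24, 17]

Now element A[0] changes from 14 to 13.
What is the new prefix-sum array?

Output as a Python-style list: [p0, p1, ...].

Answer: [13, 32, 25, 26, 23, 19, 17, 23, 16]

Derivation:
Change: A[0] 14 -> 13, delta = -1
P[k] for k < 0: unchanged (A[0] not included)
P[k] for k >= 0: shift by delta = -1
  P[0] = 14 + -1 = 13
  P[1] = 33 + -1 = 32
  P[2] = 26 + -1 = 25
  P[3] = 27 + -1 = 26
  P[4] = 24 + -1 = 23
  P[5] = 20 + -1 = 19
  P[6] = 18 + -1 = 17
  P[7] = 24 + -1 = 23
  P[8] = 17 + -1 = 16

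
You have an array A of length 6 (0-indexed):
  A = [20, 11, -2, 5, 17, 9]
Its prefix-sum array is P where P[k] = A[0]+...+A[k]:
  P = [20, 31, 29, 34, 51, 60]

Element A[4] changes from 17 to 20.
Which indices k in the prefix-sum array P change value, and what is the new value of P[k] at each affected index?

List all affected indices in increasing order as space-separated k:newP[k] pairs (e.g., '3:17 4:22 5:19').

Answer: 4:54 5:63

Derivation:
P[k] = A[0] + ... + A[k]
P[k] includes A[4] iff k >= 4
Affected indices: 4, 5, ..., 5; delta = 3
  P[4]: 51 + 3 = 54
  P[5]: 60 + 3 = 63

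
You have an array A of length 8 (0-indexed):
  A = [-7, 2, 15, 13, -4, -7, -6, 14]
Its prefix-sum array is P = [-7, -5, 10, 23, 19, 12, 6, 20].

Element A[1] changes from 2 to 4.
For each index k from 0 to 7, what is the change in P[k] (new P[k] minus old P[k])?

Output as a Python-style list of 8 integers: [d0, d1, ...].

Answer: [0, 2, 2, 2, 2, 2, 2, 2]

Derivation:
Element change: A[1] 2 -> 4, delta = 2
For k < 1: P[k] unchanged, delta_P[k] = 0
For k >= 1: P[k] shifts by exactly 2
Delta array: [0, 2, 2, 2, 2, 2, 2, 2]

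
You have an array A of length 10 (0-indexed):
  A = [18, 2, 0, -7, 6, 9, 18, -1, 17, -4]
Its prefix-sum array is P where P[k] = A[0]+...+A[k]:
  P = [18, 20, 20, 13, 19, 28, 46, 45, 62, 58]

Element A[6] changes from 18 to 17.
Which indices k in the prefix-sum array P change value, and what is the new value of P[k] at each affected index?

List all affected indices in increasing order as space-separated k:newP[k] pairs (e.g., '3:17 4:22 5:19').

Answer: 6:45 7:44 8:61 9:57

Derivation:
P[k] = A[0] + ... + A[k]
P[k] includes A[6] iff k >= 6
Affected indices: 6, 7, ..., 9; delta = -1
  P[6]: 46 + -1 = 45
  P[7]: 45 + -1 = 44
  P[8]: 62 + -1 = 61
  P[9]: 58 + -1 = 57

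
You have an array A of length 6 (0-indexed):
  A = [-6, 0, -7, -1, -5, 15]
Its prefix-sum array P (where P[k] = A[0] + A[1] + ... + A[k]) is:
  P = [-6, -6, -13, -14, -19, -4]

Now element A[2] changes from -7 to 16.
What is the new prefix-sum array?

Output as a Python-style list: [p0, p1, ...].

Answer: [-6, -6, 10, 9, 4, 19]

Derivation:
Change: A[2] -7 -> 16, delta = 23
P[k] for k < 2: unchanged (A[2] not included)
P[k] for k >= 2: shift by delta = 23
  P[0] = -6 + 0 = -6
  P[1] = -6 + 0 = -6
  P[2] = -13 + 23 = 10
  P[3] = -14 + 23 = 9
  P[4] = -19 + 23 = 4
  P[5] = -4 + 23 = 19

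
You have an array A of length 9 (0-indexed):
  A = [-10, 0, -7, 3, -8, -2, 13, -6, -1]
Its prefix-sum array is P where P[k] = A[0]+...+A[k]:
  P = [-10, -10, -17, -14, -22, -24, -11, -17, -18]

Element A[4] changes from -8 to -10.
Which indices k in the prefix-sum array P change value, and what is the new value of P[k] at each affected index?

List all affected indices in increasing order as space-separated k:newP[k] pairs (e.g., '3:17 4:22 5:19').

P[k] = A[0] + ... + A[k]
P[k] includes A[4] iff k >= 4
Affected indices: 4, 5, ..., 8; delta = -2
  P[4]: -22 + -2 = -24
  P[5]: -24 + -2 = -26
  P[6]: -11 + -2 = -13
  P[7]: -17 + -2 = -19
  P[8]: -18 + -2 = -20

Answer: 4:-24 5:-26 6:-13 7:-19 8:-20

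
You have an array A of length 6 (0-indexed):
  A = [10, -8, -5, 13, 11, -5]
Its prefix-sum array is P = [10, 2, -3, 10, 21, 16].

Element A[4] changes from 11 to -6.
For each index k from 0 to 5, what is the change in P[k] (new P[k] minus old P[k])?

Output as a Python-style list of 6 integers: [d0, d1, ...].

Element change: A[4] 11 -> -6, delta = -17
For k < 4: P[k] unchanged, delta_P[k] = 0
For k >= 4: P[k] shifts by exactly -17
Delta array: [0, 0, 0, 0, -17, -17]

Answer: [0, 0, 0, 0, -17, -17]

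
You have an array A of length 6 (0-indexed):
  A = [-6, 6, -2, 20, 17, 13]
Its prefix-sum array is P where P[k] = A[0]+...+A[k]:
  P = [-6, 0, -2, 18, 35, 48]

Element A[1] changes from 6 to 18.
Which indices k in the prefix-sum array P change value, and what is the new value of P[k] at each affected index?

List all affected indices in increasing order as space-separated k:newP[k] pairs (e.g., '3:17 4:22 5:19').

Answer: 1:12 2:10 3:30 4:47 5:60

Derivation:
P[k] = A[0] + ... + A[k]
P[k] includes A[1] iff k >= 1
Affected indices: 1, 2, ..., 5; delta = 12
  P[1]: 0 + 12 = 12
  P[2]: -2 + 12 = 10
  P[3]: 18 + 12 = 30
  P[4]: 35 + 12 = 47
  P[5]: 48 + 12 = 60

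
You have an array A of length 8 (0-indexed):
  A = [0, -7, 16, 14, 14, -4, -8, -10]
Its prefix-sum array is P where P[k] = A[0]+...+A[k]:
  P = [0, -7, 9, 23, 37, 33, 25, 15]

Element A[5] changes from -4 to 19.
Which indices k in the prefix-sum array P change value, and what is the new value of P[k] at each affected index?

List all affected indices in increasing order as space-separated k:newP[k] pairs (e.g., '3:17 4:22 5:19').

P[k] = A[0] + ... + A[k]
P[k] includes A[5] iff k >= 5
Affected indices: 5, 6, ..., 7; delta = 23
  P[5]: 33 + 23 = 56
  P[6]: 25 + 23 = 48
  P[7]: 15 + 23 = 38

Answer: 5:56 6:48 7:38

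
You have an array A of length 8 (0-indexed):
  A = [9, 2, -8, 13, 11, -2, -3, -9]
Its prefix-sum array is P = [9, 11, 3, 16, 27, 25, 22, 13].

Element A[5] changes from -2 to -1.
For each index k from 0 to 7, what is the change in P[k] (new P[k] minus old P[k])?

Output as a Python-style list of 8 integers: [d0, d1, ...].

Answer: [0, 0, 0, 0, 0, 1, 1, 1]

Derivation:
Element change: A[5] -2 -> -1, delta = 1
For k < 5: P[k] unchanged, delta_P[k] = 0
For k >= 5: P[k] shifts by exactly 1
Delta array: [0, 0, 0, 0, 0, 1, 1, 1]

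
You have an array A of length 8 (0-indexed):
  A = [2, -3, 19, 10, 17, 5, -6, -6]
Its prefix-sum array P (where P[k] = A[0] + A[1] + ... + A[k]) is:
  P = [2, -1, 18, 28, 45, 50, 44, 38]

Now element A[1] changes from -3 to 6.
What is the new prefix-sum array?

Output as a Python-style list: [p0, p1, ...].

Change: A[1] -3 -> 6, delta = 9
P[k] for k < 1: unchanged (A[1] not included)
P[k] for k >= 1: shift by delta = 9
  P[0] = 2 + 0 = 2
  P[1] = -1 + 9 = 8
  P[2] = 18 + 9 = 27
  P[3] = 28 + 9 = 37
  P[4] = 45 + 9 = 54
  P[5] = 50 + 9 = 59
  P[6] = 44 + 9 = 53
  P[7] = 38 + 9 = 47

Answer: [2, 8, 27, 37, 54, 59, 53, 47]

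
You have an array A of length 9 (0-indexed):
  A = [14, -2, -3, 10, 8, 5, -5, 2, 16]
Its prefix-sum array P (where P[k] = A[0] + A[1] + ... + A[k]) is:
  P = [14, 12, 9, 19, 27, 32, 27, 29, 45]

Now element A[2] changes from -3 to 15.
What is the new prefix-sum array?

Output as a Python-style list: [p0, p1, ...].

Change: A[2] -3 -> 15, delta = 18
P[k] for k < 2: unchanged (A[2] not included)
P[k] for k >= 2: shift by delta = 18
  P[0] = 14 + 0 = 14
  P[1] = 12 + 0 = 12
  P[2] = 9 + 18 = 27
  P[3] = 19 + 18 = 37
  P[4] = 27 + 18 = 45
  P[5] = 32 + 18 = 50
  P[6] = 27 + 18 = 45
  P[7] = 29 + 18 = 47
  P[8] = 45 + 18 = 63

Answer: [14, 12, 27, 37, 45, 50, 45, 47, 63]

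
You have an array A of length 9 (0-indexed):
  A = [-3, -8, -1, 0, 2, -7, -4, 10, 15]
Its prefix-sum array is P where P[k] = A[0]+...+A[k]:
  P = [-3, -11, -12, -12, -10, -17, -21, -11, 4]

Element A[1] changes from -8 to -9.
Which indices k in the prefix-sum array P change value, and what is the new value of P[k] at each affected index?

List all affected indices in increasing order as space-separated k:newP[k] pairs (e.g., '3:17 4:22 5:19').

Answer: 1:-12 2:-13 3:-13 4:-11 5:-18 6:-22 7:-12 8:3

Derivation:
P[k] = A[0] + ... + A[k]
P[k] includes A[1] iff k >= 1
Affected indices: 1, 2, ..., 8; delta = -1
  P[1]: -11 + -1 = -12
  P[2]: -12 + -1 = -13
  P[3]: -12 + -1 = -13
  P[4]: -10 + -1 = -11
  P[5]: -17 + -1 = -18
  P[6]: -21 + -1 = -22
  P[7]: -11 + -1 = -12
  P[8]: 4 + -1 = 3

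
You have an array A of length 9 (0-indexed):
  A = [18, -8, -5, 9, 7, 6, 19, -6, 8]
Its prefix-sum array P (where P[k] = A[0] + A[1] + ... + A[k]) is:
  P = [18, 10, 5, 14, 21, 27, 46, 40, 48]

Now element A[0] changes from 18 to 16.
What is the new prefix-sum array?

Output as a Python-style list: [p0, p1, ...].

Change: A[0] 18 -> 16, delta = -2
P[k] for k < 0: unchanged (A[0] not included)
P[k] for k >= 0: shift by delta = -2
  P[0] = 18 + -2 = 16
  P[1] = 10 + -2 = 8
  P[2] = 5 + -2 = 3
  P[3] = 14 + -2 = 12
  P[4] = 21 + -2 = 19
  P[5] = 27 + -2 = 25
  P[6] = 46 + -2 = 44
  P[7] = 40 + -2 = 38
  P[8] = 48 + -2 = 46

Answer: [16, 8, 3, 12, 19, 25, 44, 38, 46]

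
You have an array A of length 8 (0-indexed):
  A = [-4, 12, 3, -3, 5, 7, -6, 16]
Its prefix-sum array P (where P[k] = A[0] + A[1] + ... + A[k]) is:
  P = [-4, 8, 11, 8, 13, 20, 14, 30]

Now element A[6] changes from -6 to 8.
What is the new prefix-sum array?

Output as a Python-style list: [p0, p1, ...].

Change: A[6] -6 -> 8, delta = 14
P[k] for k < 6: unchanged (A[6] not included)
P[k] for k >= 6: shift by delta = 14
  P[0] = -4 + 0 = -4
  P[1] = 8 + 0 = 8
  P[2] = 11 + 0 = 11
  P[3] = 8 + 0 = 8
  P[4] = 13 + 0 = 13
  P[5] = 20 + 0 = 20
  P[6] = 14 + 14 = 28
  P[7] = 30 + 14 = 44

Answer: [-4, 8, 11, 8, 13, 20, 28, 44]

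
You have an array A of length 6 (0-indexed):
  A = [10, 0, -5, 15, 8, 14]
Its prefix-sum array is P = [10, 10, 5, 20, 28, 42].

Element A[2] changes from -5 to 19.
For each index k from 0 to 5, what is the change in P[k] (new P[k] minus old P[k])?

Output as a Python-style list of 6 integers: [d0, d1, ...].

Answer: [0, 0, 24, 24, 24, 24]

Derivation:
Element change: A[2] -5 -> 19, delta = 24
For k < 2: P[k] unchanged, delta_P[k] = 0
For k >= 2: P[k] shifts by exactly 24
Delta array: [0, 0, 24, 24, 24, 24]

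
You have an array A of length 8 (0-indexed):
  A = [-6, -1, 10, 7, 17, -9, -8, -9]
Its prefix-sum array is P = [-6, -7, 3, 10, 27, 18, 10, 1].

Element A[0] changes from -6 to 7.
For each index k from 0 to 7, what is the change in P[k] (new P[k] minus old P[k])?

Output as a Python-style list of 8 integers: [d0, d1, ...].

Element change: A[0] -6 -> 7, delta = 13
For k < 0: P[k] unchanged, delta_P[k] = 0
For k >= 0: P[k] shifts by exactly 13
Delta array: [13, 13, 13, 13, 13, 13, 13, 13]

Answer: [13, 13, 13, 13, 13, 13, 13, 13]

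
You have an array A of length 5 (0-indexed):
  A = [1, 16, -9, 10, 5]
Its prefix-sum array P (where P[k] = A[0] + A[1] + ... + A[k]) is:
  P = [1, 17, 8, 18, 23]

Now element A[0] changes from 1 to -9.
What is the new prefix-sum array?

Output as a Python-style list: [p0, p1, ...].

Change: A[0] 1 -> -9, delta = -10
P[k] for k < 0: unchanged (A[0] not included)
P[k] for k >= 0: shift by delta = -10
  P[0] = 1 + -10 = -9
  P[1] = 17 + -10 = 7
  P[2] = 8 + -10 = -2
  P[3] = 18 + -10 = 8
  P[4] = 23 + -10 = 13

Answer: [-9, 7, -2, 8, 13]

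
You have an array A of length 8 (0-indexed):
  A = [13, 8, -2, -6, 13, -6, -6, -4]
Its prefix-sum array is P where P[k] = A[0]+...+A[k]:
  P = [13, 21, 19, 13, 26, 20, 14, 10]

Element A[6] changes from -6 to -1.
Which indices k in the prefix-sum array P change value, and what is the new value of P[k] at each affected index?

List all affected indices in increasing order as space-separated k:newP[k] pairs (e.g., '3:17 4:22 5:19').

P[k] = A[0] + ... + A[k]
P[k] includes A[6] iff k >= 6
Affected indices: 6, 7, ..., 7; delta = 5
  P[6]: 14 + 5 = 19
  P[7]: 10 + 5 = 15

Answer: 6:19 7:15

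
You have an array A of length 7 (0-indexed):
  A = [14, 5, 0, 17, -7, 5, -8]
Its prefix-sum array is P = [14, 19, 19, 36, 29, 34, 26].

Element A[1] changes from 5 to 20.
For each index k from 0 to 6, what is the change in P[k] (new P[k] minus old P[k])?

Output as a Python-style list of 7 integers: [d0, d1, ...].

Answer: [0, 15, 15, 15, 15, 15, 15]

Derivation:
Element change: A[1] 5 -> 20, delta = 15
For k < 1: P[k] unchanged, delta_P[k] = 0
For k >= 1: P[k] shifts by exactly 15
Delta array: [0, 15, 15, 15, 15, 15, 15]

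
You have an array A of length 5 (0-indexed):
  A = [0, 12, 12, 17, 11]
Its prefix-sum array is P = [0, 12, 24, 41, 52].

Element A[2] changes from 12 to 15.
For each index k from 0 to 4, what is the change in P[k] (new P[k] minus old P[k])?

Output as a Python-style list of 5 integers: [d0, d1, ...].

Element change: A[2] 12 -> 15, delta = 3
For k < 2: P[k] unchanged, delta_P[k] = 0
For k >= 2: P[k] shifts by exactly 3
Delta array: [0, 0, 3, 3, 3]

Answer: [0, 0, 3, 3, 3]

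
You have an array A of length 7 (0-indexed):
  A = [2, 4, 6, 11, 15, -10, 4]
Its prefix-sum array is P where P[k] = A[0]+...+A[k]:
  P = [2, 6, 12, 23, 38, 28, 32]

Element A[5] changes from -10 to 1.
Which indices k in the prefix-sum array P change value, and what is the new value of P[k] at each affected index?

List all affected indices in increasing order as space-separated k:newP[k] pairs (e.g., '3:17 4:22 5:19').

P[k] = A[0] + ... + A[k]
P[k] includes A[5] iff k >= 5
Affected indices: 5, 6, ..., 6; delta = 11
  P[5]: 28 + 11 = 39
  P[6]: 32 + 11 = 43

Answer: 5:39 6:43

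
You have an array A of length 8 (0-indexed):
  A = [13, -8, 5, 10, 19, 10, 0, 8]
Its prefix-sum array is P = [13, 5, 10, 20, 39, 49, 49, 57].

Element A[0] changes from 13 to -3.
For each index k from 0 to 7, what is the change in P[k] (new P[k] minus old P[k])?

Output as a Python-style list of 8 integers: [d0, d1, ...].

Answer: [-16, -16, -16, -16, -16, -16, -16, -16]

Derivation:
Element change: A[0] 13 -> -3, delta = -16
For k < 0: P[k] unchanged, delta_P[k] = 0
For k >= 0: P[k] shifts by exactly -16
Delta array: [-16, -16, -16, -16, -16, -16, -16, -16]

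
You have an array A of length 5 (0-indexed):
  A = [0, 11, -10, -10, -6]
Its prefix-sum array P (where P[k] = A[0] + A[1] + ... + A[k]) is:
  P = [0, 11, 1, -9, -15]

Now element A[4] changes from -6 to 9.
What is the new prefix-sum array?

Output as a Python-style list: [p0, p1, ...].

Answer: [0, 11, 1, -9, 0]

Derivation:
Change: A[4] -6 -> 9, delta = 15
P[k] for k < 4: unchanged (A[4] not included)
P[k] for k >= 4: shift by delta = 15
  P[0] = 0 + 0 = 0
  P[1] = 11 + 0 = 11
  P[2] = 1 + 0 = 1
  P[3] = -9 + 0 = -9
  P[4] = -15 + 15 = 0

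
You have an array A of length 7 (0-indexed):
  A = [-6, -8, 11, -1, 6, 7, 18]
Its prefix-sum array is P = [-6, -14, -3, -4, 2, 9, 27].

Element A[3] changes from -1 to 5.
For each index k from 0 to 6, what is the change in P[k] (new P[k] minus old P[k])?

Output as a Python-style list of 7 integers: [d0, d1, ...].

Element change: A[3] -1 -> 5, delta = 6
For k < 3: P[k] unchanged, delta_P[k] = 0
For k >= 3: P[k] shifts by exactly 6
Delta array: [0, 0, 0, 6, 6, 6, 6]

Answer: [0, 0, 0, 6, 6, 6, 6]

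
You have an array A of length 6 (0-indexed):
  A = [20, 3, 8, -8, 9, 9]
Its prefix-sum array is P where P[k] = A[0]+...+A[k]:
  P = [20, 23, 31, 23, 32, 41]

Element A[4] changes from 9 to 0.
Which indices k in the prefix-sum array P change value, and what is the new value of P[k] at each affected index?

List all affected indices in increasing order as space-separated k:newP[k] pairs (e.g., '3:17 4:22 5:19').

Answer: 4:23 5:32

Derivation:
P[k] = A[0] + ... + A[k]
P[k] includes A[4] iff k >= 4
Affected indices: 4, 5, ..., 5; delta = -9
  P[4]: 32 + -9 = 23
  P[5]: 41 + -9 = 32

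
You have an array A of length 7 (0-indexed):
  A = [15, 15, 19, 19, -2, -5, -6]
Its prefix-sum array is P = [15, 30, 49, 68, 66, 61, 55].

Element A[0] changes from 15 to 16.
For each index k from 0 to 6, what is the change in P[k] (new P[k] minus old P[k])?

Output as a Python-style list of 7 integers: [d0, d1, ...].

Element change: A[0] 15 -> 16, delta = 1
For k < 0: P[k] unchanged, delta_P[k] = 0
For k >= 0: P[k] shifts by exactly 1
Delta array: [1, 1, 1, 1, 1, 1, 1]

Answer: [1, 1, 1, 1, 1, 1, 1]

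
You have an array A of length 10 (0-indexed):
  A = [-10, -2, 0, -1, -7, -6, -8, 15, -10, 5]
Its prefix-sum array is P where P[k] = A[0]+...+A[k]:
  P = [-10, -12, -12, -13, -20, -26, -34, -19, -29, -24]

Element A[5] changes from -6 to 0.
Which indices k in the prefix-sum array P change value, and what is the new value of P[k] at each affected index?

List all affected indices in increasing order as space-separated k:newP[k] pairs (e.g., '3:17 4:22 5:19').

P[k] = A[0] + ... + A[k]
P[k] includes A[5] iff k >= 5
Affected indices: 5, 6, ..., 9; delta = 6
  P[5]: -26 + 6 = -20
  P[6]: -34 + 6 = -28
  P[7]: -19 + 6 = -13
  P[8]: -29 + 6 = -23
  P[9]: -24 + 6 = -18

Answer: 5:-20 6:-28 7:-13 8:-23 9:-18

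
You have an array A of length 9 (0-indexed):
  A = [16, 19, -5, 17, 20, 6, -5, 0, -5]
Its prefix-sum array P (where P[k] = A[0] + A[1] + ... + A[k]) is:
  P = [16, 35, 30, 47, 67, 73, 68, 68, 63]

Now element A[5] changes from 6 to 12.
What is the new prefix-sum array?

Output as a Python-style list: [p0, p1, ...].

Change: A[5] 6 -> 12, delta = 6
P[k] for k < 5: unchanged (A[5] not included)
P[k] for k >= 5: shift by delta = 6
  P[0] = 16 + 0 = 16
  P[1] = 35 + 0 = 35
  P[2] = 30 + 0 = 30
  P[3] = 47 + 0 = 47
  P[4] = 67 + 0 = 67
  P[5] = 73 + 6 = 79
  P[6] = 68 + 6 = 74
  P[7] = 68 + 6 = 74
  P[8] = 63 + 6 = 69

Answer: [16, 35, 30, 47, 67, 79, 74, 74, 69]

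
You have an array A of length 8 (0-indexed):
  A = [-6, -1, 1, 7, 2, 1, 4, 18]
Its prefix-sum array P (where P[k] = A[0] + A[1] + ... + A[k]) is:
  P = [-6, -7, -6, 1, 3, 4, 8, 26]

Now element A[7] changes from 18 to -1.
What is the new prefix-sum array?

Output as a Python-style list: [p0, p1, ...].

Answer: [-6, -7, -6, 1, 3, 4, 8, 7]

Derivation:
Change: A[7] 18 -> -1, delta = -19
P[k] for k < 7: unchanged (A[7] not included)
P[k] for k >= 7: shift by delta = -19
  P[0] = -6 + 0 = -6
  P[1] = -7 + 0 = -7
  P[2] = -6 + 0 = -6
  P[3] = 1 + 0 = 1
  P[4] = 3 + 0 = 3
  P[5] = 4 + 0 = 4
  P[6] = 8 + 0 = 8
  P[7] = 26 + -19 = 7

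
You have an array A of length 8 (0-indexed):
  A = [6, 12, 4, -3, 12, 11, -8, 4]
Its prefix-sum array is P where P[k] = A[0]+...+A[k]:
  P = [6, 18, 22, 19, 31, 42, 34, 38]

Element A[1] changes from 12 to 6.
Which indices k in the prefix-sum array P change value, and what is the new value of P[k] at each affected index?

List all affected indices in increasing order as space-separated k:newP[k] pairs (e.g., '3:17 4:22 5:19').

P[k] = A[0] + ... + A[k]
P[k] includes A[1] iff k >= 1
Affected indices: 1, 2, ..., 7; delta = -6
  P[1]: 18 + -6 = 12
  P[2]: 22 + -6 = 16
  P[3]: 19 + -6 = 13
  P[4]: 31 + -6 = 25
  P[5]: 42 + -6 = 36
  P[6]: 34 + -6 = 28
  P[7]: 38 + -6 = 32

Answer: 1:12 2:16 3:13 4:25 5:36 6:28 7:32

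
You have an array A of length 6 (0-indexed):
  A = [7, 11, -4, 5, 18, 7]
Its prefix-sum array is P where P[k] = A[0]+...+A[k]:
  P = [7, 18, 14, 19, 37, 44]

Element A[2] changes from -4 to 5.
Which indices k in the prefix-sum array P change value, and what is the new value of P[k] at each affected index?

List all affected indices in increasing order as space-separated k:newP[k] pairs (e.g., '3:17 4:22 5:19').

P[k] = A[0] + ... + A[k]
P[k] includes A[2] iff k >= 2
Affected indices: 2, 3, ..., 5; delta = 9
  P[2]: 14 + 9 = 23
  P[3]: 19 + 9 = 28
  P[4]: 37 + 9 = 46
  P[5]: 44 + 9 = 53

Answer: 2:23 3:28 4:46 5:53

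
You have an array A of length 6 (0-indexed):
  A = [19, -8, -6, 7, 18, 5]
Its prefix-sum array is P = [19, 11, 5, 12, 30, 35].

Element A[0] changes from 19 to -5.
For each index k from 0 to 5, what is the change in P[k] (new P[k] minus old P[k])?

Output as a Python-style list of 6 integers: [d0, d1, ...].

Element change: A[0] 19 -> -5, delta = -24
For k < 0: P[k] unchanged, delta_P[k] = 0
For k >= 0: P[k] shifts by exactly -24
Delta array: [-24, -24, -24, -24, -24, -24]

Answer: [-24, -24, -24, -24, -24, -24]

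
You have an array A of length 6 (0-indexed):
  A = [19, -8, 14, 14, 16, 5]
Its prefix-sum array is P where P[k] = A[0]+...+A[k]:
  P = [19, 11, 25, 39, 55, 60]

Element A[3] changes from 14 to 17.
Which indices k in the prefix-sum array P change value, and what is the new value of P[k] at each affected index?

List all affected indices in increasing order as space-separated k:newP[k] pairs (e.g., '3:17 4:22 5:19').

P[k] = A[0] + ... + A[k]
P[k] includes A[3] iff k >= 3
Affected indices: 3, 4, ..., 5; delta = 3
  P[3]: 39 + 3 = 42
  P[4]: 55 + 3 = 58
  P[5]: 60 + 3 = 63

Answer: 3:42 4:58 5:63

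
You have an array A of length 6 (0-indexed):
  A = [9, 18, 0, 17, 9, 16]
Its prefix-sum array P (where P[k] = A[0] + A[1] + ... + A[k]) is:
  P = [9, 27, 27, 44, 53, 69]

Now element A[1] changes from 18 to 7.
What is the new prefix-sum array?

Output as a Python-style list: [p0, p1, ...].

Answer: [9, 16, 16, 33, 42, 58]

Derivation:
Change: A[1] 18 -> 7, delta = -11
P[k] for k < 1: unchanged (A[1] not included)
P[k] for k >= 1: shift by delta = -11
  P[0] = 9 + 0 = 9
  P[1] = 27 + -11 = 16
  P[2] = 27 + -11 = 16
  P[3] = 44 + -11 = 33
  P[4] = 53 + -11 = 42
  P[5] = 69 + -11 = 58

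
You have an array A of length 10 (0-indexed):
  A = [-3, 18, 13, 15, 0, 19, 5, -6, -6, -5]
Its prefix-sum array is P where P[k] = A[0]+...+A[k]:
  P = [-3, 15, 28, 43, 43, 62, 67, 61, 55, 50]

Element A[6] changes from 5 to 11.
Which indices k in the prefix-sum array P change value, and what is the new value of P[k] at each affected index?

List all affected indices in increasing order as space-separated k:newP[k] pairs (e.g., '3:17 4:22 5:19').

Answer: 6:73 7:67 8:61 9:56

Derivation:
P[k] = A[0] + ... + A[k]
P[k] includes A[6] iff k >= 6
Affected indices: 6, 7, ..., 9; delta = 6
  P[6]: 67 + 6 = 73
  P[7]: 61 + 6 = 67
  P[8]: 55 + 6 = 61
  P[9]: 50 + 6 = 56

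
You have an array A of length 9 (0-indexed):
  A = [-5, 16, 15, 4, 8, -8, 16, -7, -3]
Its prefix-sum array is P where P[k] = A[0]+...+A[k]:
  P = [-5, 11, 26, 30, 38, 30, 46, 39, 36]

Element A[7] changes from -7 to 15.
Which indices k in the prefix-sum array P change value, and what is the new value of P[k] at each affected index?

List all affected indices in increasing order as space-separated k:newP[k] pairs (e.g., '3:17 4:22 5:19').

Answer: 7:61 8:58

Derivation:
P[k] = A[0] + ... + A[k]
P[k] includes A[7] iff k >= 7
Affected indices: 7, 8, ..., 8; delta = 22
  P[7]: 39 + 22 = 61
  P[8]: 36 + 22 = 58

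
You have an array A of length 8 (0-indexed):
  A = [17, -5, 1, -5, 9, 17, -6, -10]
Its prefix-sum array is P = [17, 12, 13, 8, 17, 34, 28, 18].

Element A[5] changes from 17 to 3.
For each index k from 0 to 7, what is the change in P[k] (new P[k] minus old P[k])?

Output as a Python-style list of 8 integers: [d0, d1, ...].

Element change: A[5] 17 -> 3, delta = -14
For k < 5: P[k] unchanged, delta_P[k] = 0
For k >= 5: P[k] shifts by exactly -14
Delta array: [0, 0, 0, 0, 0, -14, -14, -14]

Answer: [0, 0, 0, 0, 0, -14, -14, -14]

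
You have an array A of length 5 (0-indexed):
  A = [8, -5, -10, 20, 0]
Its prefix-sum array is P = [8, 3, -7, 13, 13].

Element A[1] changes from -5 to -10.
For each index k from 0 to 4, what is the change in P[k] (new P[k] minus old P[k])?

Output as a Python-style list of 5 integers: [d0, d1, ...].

Answer: [0, -5, -5, -5, -5]

Derivation:
Element change: A[1] -5 -> -10, delta = -5
For k < 1: P[k] unchanged, delta_P[k] = 0
For k >= 1: P[k] shifts by exactly -5
Delta array: [0, -5, -5, -5, -5]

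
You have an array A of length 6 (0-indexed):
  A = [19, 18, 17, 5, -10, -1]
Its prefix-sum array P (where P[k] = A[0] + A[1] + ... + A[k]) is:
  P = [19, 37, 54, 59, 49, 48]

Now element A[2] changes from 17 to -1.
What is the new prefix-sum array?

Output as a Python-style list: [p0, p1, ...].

Answer: [19, 37, 36, 41, 31, 30]

Derivation:
Change: A[2] 17 -> -1, delta = -18
P[k] for k < 2: unchanged (A[2] not included)
P[k] for k >= 2: shift by delta = -18
  P[0] = 19 + 0 = 19
  P[1] = 37 + 0 = 37
  P[2] = 54 + -18 = 36
  P[3] = 59 + -18 = 41
  P[4] = 49 + -18 = 31
  P[5] = 48 + -18 = 30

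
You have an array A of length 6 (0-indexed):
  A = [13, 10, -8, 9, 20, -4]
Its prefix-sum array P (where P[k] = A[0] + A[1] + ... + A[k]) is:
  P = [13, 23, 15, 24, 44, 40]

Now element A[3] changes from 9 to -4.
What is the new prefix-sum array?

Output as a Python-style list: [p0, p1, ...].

Answer: [13, 23, 15, 11, 31, 27]

Derivation:
Change: A[3] 9 -> -4, delta = -13
P[k] for k < 3: unchanged (A[3] not included)
P[k] for k >= 3: shift by delta = -13
  P[0] = 13 + 0 = 13
  P[1] = 23 + 0 = 23
  P[2] = 15 + 0 = 15
  P[3] = 24 + -13 = 11
  P[4] = 44 + -13 = 31
  P[5] = 40 + -13 = 27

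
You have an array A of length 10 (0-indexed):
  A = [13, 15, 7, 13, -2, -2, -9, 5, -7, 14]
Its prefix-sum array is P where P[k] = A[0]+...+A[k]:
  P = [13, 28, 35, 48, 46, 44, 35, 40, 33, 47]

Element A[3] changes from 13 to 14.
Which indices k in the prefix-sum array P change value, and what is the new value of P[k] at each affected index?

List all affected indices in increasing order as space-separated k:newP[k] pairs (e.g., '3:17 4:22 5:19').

P[k] = A[0] + ... + A[k]
P[k] includes A[3] iff k >= 3
Affected indices: 3, 4, ..., 9; delta = 1
  P[3]: 48 + 1 = 49
  P[4]: 46 + 1 = 47
  P[5]: 44 + 1 = 45
  P[6]: 35 + 1 = 36
  P[7]: 40 + 1 = 41
  P[8]: 33 + 1 = 34
  P[9]: 47 + 1 = 48

Answer: 3:49 4:47 5:45 6:36 7:41 8:34 9:48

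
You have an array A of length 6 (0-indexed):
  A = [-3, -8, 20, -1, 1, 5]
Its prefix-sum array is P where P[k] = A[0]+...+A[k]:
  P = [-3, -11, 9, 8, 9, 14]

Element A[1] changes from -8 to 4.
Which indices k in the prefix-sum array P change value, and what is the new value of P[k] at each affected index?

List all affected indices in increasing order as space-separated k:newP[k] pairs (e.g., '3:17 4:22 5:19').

Answer: 1:1 2:21 3:20 4:21 5:26

Derivation:
P[k] = A[0] + ... + A[k]
P[k] includes A[1] iff k >= 1
Affected indices: 1, 2, ..., 5; delta = 12
  P[1]: -11 + 12 = 1
  P[2]: 9 + 12 = 21
  P[3]: 8 + 12 = 20
  P[4]: 9 + 12 = 21
  P[5]: 14 + 12 = 26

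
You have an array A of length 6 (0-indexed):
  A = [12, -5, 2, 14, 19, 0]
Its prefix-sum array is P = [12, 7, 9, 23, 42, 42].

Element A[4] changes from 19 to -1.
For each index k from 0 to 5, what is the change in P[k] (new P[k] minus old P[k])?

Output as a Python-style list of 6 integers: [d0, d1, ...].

Answer: [0, 0, 0, 0, -20, -20]

Derivation:
Element change: A[4] 19 -> -1, delta = -20
For k < 4: P[k] unchanged, delta_P[k] = 0
For k >= 4: P[k] shifts by exactly -20
Delta array: [0, 0, 0, 0, -20, -20]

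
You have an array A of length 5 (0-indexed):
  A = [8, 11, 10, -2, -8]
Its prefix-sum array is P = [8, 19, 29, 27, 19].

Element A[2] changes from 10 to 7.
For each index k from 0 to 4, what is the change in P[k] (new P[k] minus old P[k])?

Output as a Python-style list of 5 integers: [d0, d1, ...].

Element change: A[2] 10 -> 7, delta = -3
For k < 2: P[k] unchanged, delta_P[k] = 0
For k >= 2: P[k] shifts by exactly -3
Delta array: [0, 0, -3, -3, -3]

Answer: [0, 0, -3, -3, -3]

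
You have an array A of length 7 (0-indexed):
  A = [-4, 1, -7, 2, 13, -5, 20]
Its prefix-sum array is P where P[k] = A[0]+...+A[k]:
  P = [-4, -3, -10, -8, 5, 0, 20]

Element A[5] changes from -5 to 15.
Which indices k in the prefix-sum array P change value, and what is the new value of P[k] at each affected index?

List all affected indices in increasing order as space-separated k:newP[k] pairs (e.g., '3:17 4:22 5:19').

P[k] = A[0] + ... + A[k]
P[k] includes A[5] iff k >= 5
Affected indices: 5, 6, ..., 6; delta = 20
  P[5]: 0 + 20 = 20
  P[6]: 20 + 20 = 40

Answer: 5:20 6:40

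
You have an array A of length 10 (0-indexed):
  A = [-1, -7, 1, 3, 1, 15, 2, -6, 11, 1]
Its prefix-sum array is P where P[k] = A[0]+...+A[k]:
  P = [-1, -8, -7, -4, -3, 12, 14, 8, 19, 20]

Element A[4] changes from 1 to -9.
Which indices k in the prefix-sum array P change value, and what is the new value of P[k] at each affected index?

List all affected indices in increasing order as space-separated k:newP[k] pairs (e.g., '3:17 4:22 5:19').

Answer: 4:-13 5:2 6:4 7:-2 8:9 9:10

Derivation:
P[k] = A[0] + ... + A[k]
P[k] includes A[4] iff k >= 4
Affected indices: 4, 5, ..., 9; delta = -10
  P[4]: -3 + -10 = -13
  P[5]: 12 + -10 = 2
  P[6]: 14 + -10 = 4
  P[7]: 8 + -10 = -2
  P[8]: 19 + -10 = 9
  P[9]: 20 + -10 = 10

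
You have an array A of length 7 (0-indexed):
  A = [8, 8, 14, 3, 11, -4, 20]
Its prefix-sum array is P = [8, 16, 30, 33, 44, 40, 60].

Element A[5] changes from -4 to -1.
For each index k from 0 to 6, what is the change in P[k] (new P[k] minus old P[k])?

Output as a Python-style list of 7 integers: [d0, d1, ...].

Answer: [0, 0, 0, 0, 0, 3, 3]

Derivation:
Element change: A[5] -4 -> -1, delta = 3
For k < 5: P[k] unchanged, delta_P[k] = 0
For k >= 5: P[k] shifts by exactly 3
Delta array: [0, 0, 0, 0, 0, 3, 3]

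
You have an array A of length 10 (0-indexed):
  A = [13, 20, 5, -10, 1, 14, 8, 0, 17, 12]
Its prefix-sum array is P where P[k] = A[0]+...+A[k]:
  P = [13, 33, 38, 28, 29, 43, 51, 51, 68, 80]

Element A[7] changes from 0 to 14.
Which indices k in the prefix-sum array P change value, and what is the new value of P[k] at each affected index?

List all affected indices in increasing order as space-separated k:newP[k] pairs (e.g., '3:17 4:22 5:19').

P[k] = A[0] + ... + A[k]
P[k] includes A[7] iff k >= 7
Affected indices: 7, 8, ..., 9; delta = 14
  P[7]: 51 + 14 = 65
  P[8]: 68 + 14 = 82
  P[9]: 80 + 14 = 94

Answer: 7:65 8:82 9:94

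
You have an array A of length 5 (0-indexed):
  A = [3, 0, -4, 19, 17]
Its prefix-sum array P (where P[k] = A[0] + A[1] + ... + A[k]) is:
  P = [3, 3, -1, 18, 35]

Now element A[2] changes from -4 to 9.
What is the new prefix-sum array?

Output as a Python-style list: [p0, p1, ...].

Change: A[2] -4 -> 9, delta = 13
P[k] for k < 2: unchanged (A[2] not included)
P[k] for k >= 2: shift by delta = 13
  P[0] = 3 + 0 = 3
  P[1] = 3 + 0 = 3
  P[2] = -1 + 13 = 12
  P[3] = 18 + 13 = 31
  P[4] = 35 + 13 = 48

Answer: [3, 3, 12, 31, 48]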